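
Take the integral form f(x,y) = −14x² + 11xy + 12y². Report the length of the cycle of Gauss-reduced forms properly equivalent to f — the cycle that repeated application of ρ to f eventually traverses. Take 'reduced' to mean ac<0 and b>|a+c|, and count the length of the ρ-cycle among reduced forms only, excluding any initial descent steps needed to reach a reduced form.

D = 793, ⌊√D⌋ = 28
river: ρ → (12,13,-13)
river: ρ → (-13,13,12)
river: ρ → (12,11,-14)
river: ρ → (-14,17,9)
river: ρ → (9,19,-12)
river: ρ → (-12,5,16)
river: ρ → (16,27,-1)
river: ρ → (-1,27,16)
river: ρ → (16,5,-12)
river: ρ → (-12,19,9)
river: ρ → (9,17,-14)
river: ρ → (-14,11,12)
ρ-cycle length = 12 (tail of 0 descent steps not counted)

12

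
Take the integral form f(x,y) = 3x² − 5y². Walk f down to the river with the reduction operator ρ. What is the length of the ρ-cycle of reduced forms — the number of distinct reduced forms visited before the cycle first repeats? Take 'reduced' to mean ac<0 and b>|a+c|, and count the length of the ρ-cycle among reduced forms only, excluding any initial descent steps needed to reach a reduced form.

D = 60, ⌊√D⌋ = 7
descent: ρ → (-5,0,3)
descent: ρ → (3,6,-2)  [lands on river]
river: ρ → (-2,6,3)
ρ-cycle length = 2 (tail of 2 descent steps not counted)

2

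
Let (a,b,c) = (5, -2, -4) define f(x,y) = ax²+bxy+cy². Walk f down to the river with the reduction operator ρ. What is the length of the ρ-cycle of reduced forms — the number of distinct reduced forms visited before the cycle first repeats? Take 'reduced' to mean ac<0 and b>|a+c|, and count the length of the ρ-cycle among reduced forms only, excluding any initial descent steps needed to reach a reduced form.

D = 84, ⌊√D⌋ = 9
descent: ρ → (-4,2,5)  [lands on river]
river: ρ → (5,8,-1)
river: ρ → (-1,8,5)
river: ρ → (5,2,-4)
river: ρ → (-4,6,3)
river: ρ → (3,6,-4)
ρ-cycle length = 6 (tail of 1 descent step not counted)

6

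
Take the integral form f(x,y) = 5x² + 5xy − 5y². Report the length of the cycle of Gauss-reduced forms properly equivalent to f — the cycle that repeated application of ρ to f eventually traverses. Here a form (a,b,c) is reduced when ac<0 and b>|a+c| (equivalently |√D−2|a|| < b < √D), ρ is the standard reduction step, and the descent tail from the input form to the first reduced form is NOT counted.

D = 125, ⌊√D⌋ = 11
river: ρ → (-5,5,5)
river: ρ → (5,5,-5)
ρ-cycle length = 2 (tail of 0 descent steps not counted)

2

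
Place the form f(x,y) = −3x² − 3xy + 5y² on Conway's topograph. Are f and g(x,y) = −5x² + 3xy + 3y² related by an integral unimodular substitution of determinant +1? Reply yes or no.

D₁ = 69, D₂ = 69
river cycle of f (length 4): (5, 3, -3), (-3, 3, 5), (5, 7, -1), (-1, 7, 5)
river cycle of g (length 4): (3, 3, -5), (-5, 7, 1), (1, 7, -5), (-5, 3, 3)
cycles differ ⇒ inequivalent

no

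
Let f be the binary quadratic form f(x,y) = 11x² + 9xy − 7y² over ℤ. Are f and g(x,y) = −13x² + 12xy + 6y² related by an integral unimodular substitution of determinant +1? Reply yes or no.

D₁ = 389, D₂ = 456
discriminants differ ⇒ not SL₂(ℤ)-equivalent

no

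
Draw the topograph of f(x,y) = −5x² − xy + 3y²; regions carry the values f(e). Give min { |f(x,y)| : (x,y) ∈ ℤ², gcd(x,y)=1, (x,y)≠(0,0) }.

descent: ρ → (3,7,-1)  [lands on river]
river: ρ → (-1,7,3)
river: ρ → (3,5,-3)
river: ρ → (-3,7,1)
river: ρ → (1,7,-3)
river: ρ → (-3,5,3)
closes: descent 1, river 6
min |a| on river = 1

1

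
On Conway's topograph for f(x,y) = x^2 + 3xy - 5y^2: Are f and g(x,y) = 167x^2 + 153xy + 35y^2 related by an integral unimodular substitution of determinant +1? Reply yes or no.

D₁ = 29, D₂ = 29
river cycle of f (length 2): (1, 5, -1), (-1, 5, 1)
river cycle of g (length 2): (1, 5, -1), (-1, 5, 1)
cycles coincide ⇒ equivalent

yes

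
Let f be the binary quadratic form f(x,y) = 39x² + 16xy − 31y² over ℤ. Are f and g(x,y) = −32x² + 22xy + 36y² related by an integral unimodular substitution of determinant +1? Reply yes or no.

D₁ = 5092, D₂ = 5092
river cycle of f (length 36): (-31, 46, 24), (24, 50, -27), (-27, 58, 16), (16, 70, -3), (-3, 68, 39), (39, 10, -32), (-32, 54, 17), (17, 48, -41), (-41, 34, 24), (24, 62, -13), … (26 more)
river cycle of g (length 36): (36, 50, -18), (-18, 58, 24), (24, 38, -38), (-38, 38, 24), (24, 58, -18), (-18, 50, 36), (36, 22, -32), (-32, 42, 26), (26, 62, -12), (-12, 58, 36), … (26 more)
cycles differ ⇒ inequivalent

no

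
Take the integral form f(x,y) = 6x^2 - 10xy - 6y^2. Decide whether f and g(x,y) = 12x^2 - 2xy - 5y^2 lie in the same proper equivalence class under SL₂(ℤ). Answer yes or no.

D₁ = 244, D₂ = 244
river cycle of f (length 6): (-6, 10, 6), (6, 14, -2), (-2, 14, 6), (6, 10, -6), (-6, 14, 2), (2, 14, -6)
river cycle of g (length 22): (-5, 12, 5), (5, 8, -9), (-9, 10, 4), (4, 14, -3), (-3, 10, 12), (12, 14, -1), (-1, 14, 12), (12, 10, -3), (-3, 14, 4), (4, 10, -9), … (12 more)
cycles differ ⇒ inequivalent

no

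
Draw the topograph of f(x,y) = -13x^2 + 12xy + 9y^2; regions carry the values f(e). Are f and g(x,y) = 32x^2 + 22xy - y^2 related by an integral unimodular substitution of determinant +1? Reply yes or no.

D₁ = 612, D₂ = 612
river cycle of f (length 8): (9, 24, -1), (-1, 24, 9), (9, 12, -13), (-13, 14, 8), (8, 18, -9), (-9, 18, 8), (8, 14, -13), (-13, 12, 9)
river cycle of g (length 8): (-1, 24, 9), (9, 12, -13), (-13, 14, 8), (8, 18, -9), (-9, 18, 8), (8, 14, -13), (-13, 12, 9), (9, 24, -1)
cycles coincide ⇒ equivalent

yes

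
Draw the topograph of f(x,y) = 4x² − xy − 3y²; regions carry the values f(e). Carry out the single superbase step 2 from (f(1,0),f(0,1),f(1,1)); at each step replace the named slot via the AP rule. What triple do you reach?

start (4,-3,0) = (f(1,0),f(0,1),f(1,1))
replace slot 2: 2·(4+0) − (-3) = 11 → (4,11,0)

4,11,0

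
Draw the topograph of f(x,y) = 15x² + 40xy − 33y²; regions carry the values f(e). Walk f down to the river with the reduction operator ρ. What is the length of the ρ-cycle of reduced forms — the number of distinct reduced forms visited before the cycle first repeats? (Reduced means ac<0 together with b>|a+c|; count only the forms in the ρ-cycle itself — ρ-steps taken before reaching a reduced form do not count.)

D = 3580, ⌊√D⌋ = 59
river: ρ → (-33,26,22)
river: ρ → (22,18,-37)
river: ρ → (-37,56,3)
river: ρ → (3,58,-18)
river: ρ → (-18,50,15)
river: ρ → (15,40,-33)
ρ-cycle length = 6 (tail of 0 descent steps not counted)

6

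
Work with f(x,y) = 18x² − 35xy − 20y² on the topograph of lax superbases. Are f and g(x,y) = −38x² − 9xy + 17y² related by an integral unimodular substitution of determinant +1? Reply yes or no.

D₁ = 2665, D₂ = 2665
river cycle of f (length 30): (-20, 35, 18), (18, 37, -18), (-18, 35, 20), (20, 45, -8), (-8, 51, 2), (2, 49, -33), (-33, 17, 18), (18, 19, -32), (-32, 45, 5), (5, 45, -32), … (20 more)
river cycle of g (length 38): (17, 43, -12), (-12, 29, 38), (38, 47, -3), (-3, 49, 22), (22, 39, -13), (-13, 39, 22), (22, 49, -3), (-3, 47, 38), (38, 29, -12), (-12, 43, 17), … (28 more)
cycles differ ⇒ inequivalent

no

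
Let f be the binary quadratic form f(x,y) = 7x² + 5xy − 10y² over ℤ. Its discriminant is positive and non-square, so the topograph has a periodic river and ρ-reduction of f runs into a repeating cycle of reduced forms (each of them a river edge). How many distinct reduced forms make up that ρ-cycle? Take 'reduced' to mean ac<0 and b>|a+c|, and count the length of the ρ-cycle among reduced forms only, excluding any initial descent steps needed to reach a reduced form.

D = 305, ⌊√D⌋ = 17
river: ρ → (-10,15,2)
river: ρ → (2,17,-2)
river: ρ → (-2,15,10)
river: ρ → (10,5,-7)
river: ρ → (-7,9,8)
river: ρ → (8,7,-8)
river: ρ → (-8,9,7)
river: ρ → (7,5,-10)
ρ-cycle length = 8 (tail of 0 descent steps not counted)

8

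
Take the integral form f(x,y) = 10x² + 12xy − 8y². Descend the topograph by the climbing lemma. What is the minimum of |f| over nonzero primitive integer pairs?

river: ρ → (-8,20,2)
river: ρ → (2,20,-8)
river: ρ → (-8,12,10)
river: ρ → (10,8,-10)
river: ρ → (-10,12,8)
river: ρ → (8,20,-2)
river: ρ → (-2,20,8)
river: ρ → (8,12,-10)
river: ρ → (-10,8,10)
river: ρ → (10,12,-8)
closes: descent 0, river 10
min |a| on river = 2

2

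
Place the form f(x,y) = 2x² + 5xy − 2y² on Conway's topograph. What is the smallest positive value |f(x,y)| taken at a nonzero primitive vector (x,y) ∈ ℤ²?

river: ρ → (-2,3,4)
river: ρ → (4,5,-1)
river: ρ → (-1,5,4)
river: ρ → (4,3,-2)
river: ρ → (-2,5,2)
river: ρ → (2,3,-4)
river: ρ → (-4,5,1)
river: ρ → (1,5,-4)
river: ρ → (-4,3,2)
river: ρ → (2,5,-2)
closes: descent 0, river 10
min |a| on river = 1

1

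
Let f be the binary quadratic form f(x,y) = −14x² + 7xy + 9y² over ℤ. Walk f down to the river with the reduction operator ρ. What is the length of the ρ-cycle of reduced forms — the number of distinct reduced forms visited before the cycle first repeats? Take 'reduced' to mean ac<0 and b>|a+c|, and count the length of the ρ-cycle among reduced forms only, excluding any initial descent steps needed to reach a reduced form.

D = 553, ⌊√D⌋ = 23
river: ρ → (9,11,-12)
river: ρ → (-12,13,8)
river: ρ → (8,19,-6)
river: ρ → (-6,17,11)
river: ρ → (11,5,-12)
river: ρ → (-12,19,4)
river: ρ → (4,21,-7)
river: ρ → (-7,21,4)
river: ρ → (4,19,-12)
river: ρ → (-12,5,11)
river: ρ → (11,17,-6)
river: ρ → (-6,19,8)
river: ρ → (8,13,-12)
river: ρ → (-12,11,9)
river: ρ → (9,7,-14)
river: ρ → (-14,21,2)
river: ρ → (2,23,-3)
river: ρ → (-3,19,16)
river: ρ → (16,13,-6)
river: ρ → (-6,23,1)
river: ρ → (1,23,-6)
river: ρ → (-6,13,16)
river: ρ → (16,19,-3)
river: ρ → (-3,23,2)
river: ρ → (2,21,-14)
river: ρ → (-14,7,9)
ρ-cycle length = 26 (tail of 0 descent steps not counted)

26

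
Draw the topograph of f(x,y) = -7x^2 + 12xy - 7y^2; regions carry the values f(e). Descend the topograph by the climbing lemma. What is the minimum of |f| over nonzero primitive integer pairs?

translate: b→2 (≡-12 mod 14), so (7,-12,7)→(7,2,2)
flip: (7,2,2)→(2,-2,7)
translate: b→2 (≡-2 mod 4), so (2,-2,7)→(2,2,7)
reduced (well bottom): (2,2,7) with a≤c, −a<b≤a
well minimum |f| = |-2| = 2 (negative-definite)

2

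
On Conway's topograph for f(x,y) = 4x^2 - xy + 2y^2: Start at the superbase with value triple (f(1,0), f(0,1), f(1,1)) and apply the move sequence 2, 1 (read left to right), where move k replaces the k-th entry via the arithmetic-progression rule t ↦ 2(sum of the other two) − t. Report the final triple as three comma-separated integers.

start (4,2,5) = (f(1,0),f(0,1),f(1,1))
replace slot 2: 2·(4+5) − 2 = 16 → (4,16,5)
replace slot 1: 2·(16+5) − 4 = 38 → (38,16,5)

38,16,5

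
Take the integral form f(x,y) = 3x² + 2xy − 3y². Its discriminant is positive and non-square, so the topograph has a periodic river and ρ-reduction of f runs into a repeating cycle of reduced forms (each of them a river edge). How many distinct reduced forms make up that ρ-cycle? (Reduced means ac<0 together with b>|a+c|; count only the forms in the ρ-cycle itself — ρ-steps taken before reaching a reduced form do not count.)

D = 40, ⌊√D⌋ = 6
river: ρ → (-3,4,2)
river: ρ → (2,4,-3)
river: ρ → (-3,2,3)
river: ρ → (3,4,-2)
river: ρ → (-2,4,3)
river: ρ → (3,2,-3)
ρ-cycle length = 6 (tail of 0 descent steps not counted)

6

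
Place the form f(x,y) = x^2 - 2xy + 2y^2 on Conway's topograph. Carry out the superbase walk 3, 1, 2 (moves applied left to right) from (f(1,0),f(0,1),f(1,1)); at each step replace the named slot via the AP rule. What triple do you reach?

start (1,2,1) = (f(1,0),f(0,1),f(1,1))
replace slot 3: 2·(1+2) − 1 = 5 → (1,2,5)
replace slot 1: 2·(2+5) − 1 = 13 → (13,2,5)
replace slot 2: 2·(13+5) − 2 = 34 → (13,34,5)

13,34,5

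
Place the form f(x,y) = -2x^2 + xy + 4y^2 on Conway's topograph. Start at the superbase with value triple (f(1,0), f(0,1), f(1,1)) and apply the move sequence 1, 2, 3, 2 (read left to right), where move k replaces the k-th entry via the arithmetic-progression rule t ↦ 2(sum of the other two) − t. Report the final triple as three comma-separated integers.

start (-2,4,3) = (f(1,0),f(0,1),f(1,1))
replace slot 1: 2·(4+3) − (-2) = 16 → (16,4,3)
replace slot 2: 2·(16+3) − 4 = 34 → (16,34,3)
replace slot 3: 2·(16+34) − 3 = 97 → (16,34,97)
replace slot 2: 2·(16+97) − 34 = 192 → (16,192,97)

16,192,97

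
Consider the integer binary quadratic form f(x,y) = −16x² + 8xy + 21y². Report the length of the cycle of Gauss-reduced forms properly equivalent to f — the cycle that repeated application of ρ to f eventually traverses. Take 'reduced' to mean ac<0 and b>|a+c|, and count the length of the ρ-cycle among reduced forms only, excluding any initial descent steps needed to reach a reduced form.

D = 1408, ⌊√D⌋ = 37
river: ρ → (21,34,-3)
river: ρ → (-3,32,32)
river: ρ → (32,32,-3)
river: ρ → (-3,34,21)
river: ρ → (21,8,-16)
river: ρ → (-16,24,13)
river: ρ → (13,28,-12)
river: ρ → (-12,20,21)
river: ρ → (21,22,-11)
river: ρ → (-11,22,21)
river: ρ → (21,20,-12)
river: ρ → (-12,28,13)
river: ρ → (13,24,-16)
river: ρ → (-16,8,21)
ρ-cycle length = 14 (tail of 0 descent steps not counted)

14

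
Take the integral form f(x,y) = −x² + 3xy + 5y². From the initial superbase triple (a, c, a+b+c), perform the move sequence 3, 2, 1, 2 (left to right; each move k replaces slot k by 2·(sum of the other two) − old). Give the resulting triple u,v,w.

start (-1,5,7) = (f(1,0),f(0,1),f(1,1))
replace slot 3: 2·((-1)+5) − 7 = 1 → (-1,5,1)
replace slot 2: 2·((-1)+1) − 5 = -5 → (-1,-5,1)
replace slot 1: 2·((-5)+1) − (-1) = -7 → (-7,-5,1)
replace slot 2: 2·((-7)+1) − (-5) = -7 → (-7,-7,1)

-7,-7,1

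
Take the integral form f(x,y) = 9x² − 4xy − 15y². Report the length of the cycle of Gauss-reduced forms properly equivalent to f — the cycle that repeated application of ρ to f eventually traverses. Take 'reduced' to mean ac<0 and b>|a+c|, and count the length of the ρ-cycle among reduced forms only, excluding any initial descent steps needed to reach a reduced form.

D = 556, ⌊√D⌋ = 23
descent: ρ → (-15,4,9)
descent: ρ → (9,14,-10)  [lands on river]
river: ρ → (-10,6,13)
river: ρ → (13,20,-3)
river: ρ → (-3,22,6)
river: ρ → (6,14,-15)
river: ρ → (-15,16,5)
river: ρ → (5,14,-18)
river: ρ → (-18,22,1)
river: ρ → (1,22,-18)
river: ρ → (-18,14,5)
river: ρ → (5,16,-15)
river: ρ → (-15,14,6)
river: ρ → (6,22,-3)
river: ρ → (-3,20,13)
river: ρ → (13,6,-10)
river: ρ → (-10,14,9)
river: ρ → (9,22,-2)
river: ρ → (-2,22,9)
ρ-cycle length = 18 (tail of 2 descent steps not counted)

18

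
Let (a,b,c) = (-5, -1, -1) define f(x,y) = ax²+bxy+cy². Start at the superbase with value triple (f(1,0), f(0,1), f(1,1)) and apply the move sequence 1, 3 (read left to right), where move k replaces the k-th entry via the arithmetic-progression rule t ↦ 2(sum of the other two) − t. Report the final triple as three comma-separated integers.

start (-5,-1,-7) = (f(1,0),f(0,1),f(1,1))
replace slot 1: 2·((-1)+(-7)) − (-5) = -11 → (-11,-1,-7)
replace slot 3: 2·((-11)+(-1)) − (-7) = -17 → (-11,-1,-17)

-11,-1,-17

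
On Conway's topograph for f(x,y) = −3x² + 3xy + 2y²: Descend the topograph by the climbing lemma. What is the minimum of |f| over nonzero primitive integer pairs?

river: ρ → (2,5,-1)
river: ρ → (-1,5,2)
river: ρ → (2,3,-3)
river: ρ → (-3,3,2)
closes: descent 0, river 4
min |a| on river = 1

1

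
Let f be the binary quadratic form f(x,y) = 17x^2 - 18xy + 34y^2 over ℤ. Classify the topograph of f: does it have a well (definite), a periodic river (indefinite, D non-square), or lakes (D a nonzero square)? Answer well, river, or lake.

D = b²−4ac = (-18)² − 4·17·34 = -1988
D < 0 ⇒ definite ⇒ every region one sign ⇒ single well

well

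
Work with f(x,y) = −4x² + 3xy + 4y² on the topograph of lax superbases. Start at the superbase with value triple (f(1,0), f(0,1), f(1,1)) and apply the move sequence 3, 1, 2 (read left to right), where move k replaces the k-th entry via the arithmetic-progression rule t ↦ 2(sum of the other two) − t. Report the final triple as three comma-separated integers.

start (-4,4,3) = (f(1,0),f(0,1),f(1,1))
replace slot 3: 2·((-4)+4) − 3 = -3 → (-4,4,-3)
replace slot 1: 2·(4+(-3)) − (-4) = 6 → (6,4,-3)
replace slot 2: 2·(6+(-3)) − 4 = 2 → (6,2,-3)

6,2,-3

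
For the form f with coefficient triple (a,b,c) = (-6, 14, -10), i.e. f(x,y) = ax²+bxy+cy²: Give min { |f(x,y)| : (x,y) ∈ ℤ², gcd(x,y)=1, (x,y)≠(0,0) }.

translate: b→-2 (≡-14 mod 12), so (6,-14,10)→(6,-2,2)
flip: (6,-2,2)→(2,2,6)
reduced (well bottom): (2,2,6) with a≤c, −a<b≤a
well minimum |f| = |-2| = 2 (negative-definite)

2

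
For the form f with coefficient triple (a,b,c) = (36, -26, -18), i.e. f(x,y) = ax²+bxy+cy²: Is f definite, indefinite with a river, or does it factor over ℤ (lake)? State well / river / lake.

D = b²−4ac = (-26)² − 4·36·(-18) = 3268
D > 0 non-square ⇒ indefinite ⇒ periodic river

river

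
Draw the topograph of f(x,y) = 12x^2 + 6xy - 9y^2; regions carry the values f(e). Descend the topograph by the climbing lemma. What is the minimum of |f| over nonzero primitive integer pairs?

river: ρ → (-9,12,9)
river: ρ → (9,6,-12)
river: ρ → (-12,18,3)
river: ρ → (3,18,-12)
river: ρ → (-12,6,9)
river: ρ → (9,12,-9)
river: ρ → (-9,6,12)
river: ρ → (12,18,-3)
river: ρ → (-3,18,12)
river: ρ → (12,6,-9)
closes: descent 0, river 10
min |a| on river = 3

3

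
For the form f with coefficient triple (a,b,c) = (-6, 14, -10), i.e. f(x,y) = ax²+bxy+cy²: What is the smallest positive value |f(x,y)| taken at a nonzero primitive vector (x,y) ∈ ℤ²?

translate: b→-2 (≡-14 mod 12), so (6,-14,10)→(6,-2,2)
flip: (6,-2,2)→(2,2,6)
reduced (well bottom): (2,2,6) with a≤c, −a<b≤a
well minimum |f| = |-2| = 2 (negative-definite)

2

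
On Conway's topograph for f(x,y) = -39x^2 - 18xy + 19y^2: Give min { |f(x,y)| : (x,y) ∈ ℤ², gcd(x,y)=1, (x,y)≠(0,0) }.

descent: ρ → (19,56,-2)  [lands on river]
river: ρ → (-2,56,19)
river: ρ → (19,20,-38)
river: ρ → (-38,56,1)
river: ρ → (1,56,-38)
river: ρ → (-38,20,19)
closes: descent 1, river 6
min |a| on river = 1

1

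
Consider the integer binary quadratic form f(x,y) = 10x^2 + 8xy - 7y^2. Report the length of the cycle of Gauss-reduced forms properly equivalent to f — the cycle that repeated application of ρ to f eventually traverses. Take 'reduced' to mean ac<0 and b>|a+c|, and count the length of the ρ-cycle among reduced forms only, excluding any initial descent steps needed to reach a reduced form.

D = 344, ⌊√D⌋ = 18
river: ρ → (-7,6,11)
river: ρ → (11,16,-2)
river: ρ → (-2,16,11)
river: ρ → (11,6,-7)
river: ρ → (-7,8,10)
river: ρ → (10,12,-5)
river: ρ → (-5,18,1)
river: ρ → (1,18,-5)
river: ρ → (-5,12,10)
river: ρ → (10,8,-7)
ρ-cycle length = 10 (tail of 0 descent steps not counted)

10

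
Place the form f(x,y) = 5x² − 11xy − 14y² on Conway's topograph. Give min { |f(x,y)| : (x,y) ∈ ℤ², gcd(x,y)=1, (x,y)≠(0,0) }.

descent: ρ → (-14,11,5)  [lands on river]
river: ρ → (5,19,-2)
river: ρ → (-2,17,14)
river: ρ → (14,11,-5)
river: ρ → (-5,19,2)
river: ρ → (2,17,-14)
closes: descent 1, river 6
min |a| on river = 2

2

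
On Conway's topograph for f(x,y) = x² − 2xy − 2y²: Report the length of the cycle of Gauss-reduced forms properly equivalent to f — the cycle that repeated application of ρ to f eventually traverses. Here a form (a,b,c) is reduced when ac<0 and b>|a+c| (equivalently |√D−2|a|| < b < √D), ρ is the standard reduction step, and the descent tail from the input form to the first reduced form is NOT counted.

D = 12, ⌊√D⌋ = 3
descent: ρ → (-2,2,1)  [lands on river]
river: ρ → (1,2,-2)
ρ-cycle length = 2 (tail of 1 descent step not counted)

2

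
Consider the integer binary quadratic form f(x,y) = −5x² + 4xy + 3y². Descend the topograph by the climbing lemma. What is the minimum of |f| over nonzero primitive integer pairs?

river: ρ → (3,8,-1)
river: ρ → (-1,8,3)
river: ρ → (3,4,-5)
river: ρ → (-5,6,2)
river: ρ → (2,6,-5)
river: ρ → (-5,4,3)
closes: descent 0, river 6
min |a| on river = 1

1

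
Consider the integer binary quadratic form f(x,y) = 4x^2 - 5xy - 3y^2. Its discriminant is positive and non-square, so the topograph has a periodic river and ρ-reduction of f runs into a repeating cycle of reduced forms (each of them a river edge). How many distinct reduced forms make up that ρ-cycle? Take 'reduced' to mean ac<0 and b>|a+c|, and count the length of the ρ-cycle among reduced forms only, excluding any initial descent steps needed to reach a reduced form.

D = 73, ⌊√D⌋ = 8
descent: ρ → (-3,5,4)  [lands on river]
river: ρ → (4,3,-4)
river: ρ → (-4,5,3)
river: ρ → (3,7,-2)
river: ρ → (-2,5,6)
river: ρ → (6,7,-1)
river: ρ → (-1,7,6)
river: ρ → (6,5,-2)
river: ρ → (-2,7,3)
river: ρ → (3,5,-4)
river: ρ → (-4,3,4)
river: ρ → (4,5,-3)
river: ρ → (-3,7,2)
river: ρ → (2,5,-6)
river: ρ → (-6,7,1)
river: ρ → (1,7,-6)
river: ρ → (-6,5,2)
river: ρ → (2,7,-3)
ρ-cycle length = 18 (tail of 1 descent step not counted)

18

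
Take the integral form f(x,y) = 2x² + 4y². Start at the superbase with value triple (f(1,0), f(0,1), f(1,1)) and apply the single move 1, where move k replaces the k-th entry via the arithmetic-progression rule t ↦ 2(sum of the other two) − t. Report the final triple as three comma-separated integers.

start (2,4,6) = (f(1,0),f(0,1),f(1,1))
replace slot 1: 2·(4+6) − 2 = 18 → (18,4,6)

18,4,6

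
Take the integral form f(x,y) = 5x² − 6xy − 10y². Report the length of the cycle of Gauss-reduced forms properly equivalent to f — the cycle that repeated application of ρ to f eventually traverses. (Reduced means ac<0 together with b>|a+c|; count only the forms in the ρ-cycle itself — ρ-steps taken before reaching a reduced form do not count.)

D = 236, ⌊√D⌋ = 15
descent: ρ → (-10,6,5)  [lands on river]
river: ρ → (5,14,-2)
river: ρ → (-2,14,5)
river: ρ → (5,6,-10)
river: ρ → (-10,14,1)
river: ρ → (1,14,-10)
ρ-cycle length = 6 (tail of 1 descent step not counted)

6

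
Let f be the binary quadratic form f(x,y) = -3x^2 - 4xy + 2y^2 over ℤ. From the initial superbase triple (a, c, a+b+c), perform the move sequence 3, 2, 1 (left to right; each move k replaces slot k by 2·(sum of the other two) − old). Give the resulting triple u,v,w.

start (-3,2,-5) = (f(1,0),f(0,1),f(1,1))
replace slot 3: 2·((-3)+2) − (-5) = 3 → (-3,2,3)
replace slot 2: 2·((-3)+3) − 2 = -2 → (-3,-2,3)
replace slot 1: 2·((-2)+3) − (-3) = 5 → (5,-2,3)

5,-2,3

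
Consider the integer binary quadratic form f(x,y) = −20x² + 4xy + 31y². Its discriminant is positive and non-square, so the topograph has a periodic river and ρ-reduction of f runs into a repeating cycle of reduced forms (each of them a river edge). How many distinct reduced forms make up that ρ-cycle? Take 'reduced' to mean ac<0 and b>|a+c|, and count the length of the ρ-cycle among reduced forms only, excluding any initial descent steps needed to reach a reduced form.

D = 2496, ⌊√D⌋ = 49
descent: ρ → (31,-4,-20)
descent: ρ → (-20,44,7)  [lands on river]
river: ρ → (7,40,-32)
river: ρ → (-32,24,15)
river: ρ → (15,36,-20)
ρ-cycle length = 4 (tail of 2 descent steps not counted)

4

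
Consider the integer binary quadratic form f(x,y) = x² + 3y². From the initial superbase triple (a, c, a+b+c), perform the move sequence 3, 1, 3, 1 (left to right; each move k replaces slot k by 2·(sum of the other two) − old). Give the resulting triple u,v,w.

start (1,3,4) = (f(1,0),f(0,1),f(1,1))
replace slot 3: 2·(1+3) − 4 = 4 → (1,3,4)
replace slot 1: 2·(3+4) − 1 = 13 → (13,3,4)
replace slot 3: 2·(13+3) − 4 = 28 → (13,3,28)
replace slot 1: 2·(3+28) − 13 = 49 → (49,3,28)

49,3,28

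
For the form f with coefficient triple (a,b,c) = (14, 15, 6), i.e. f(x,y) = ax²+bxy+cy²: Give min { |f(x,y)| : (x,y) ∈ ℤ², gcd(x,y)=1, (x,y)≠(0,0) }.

translate: b→-13 (≡15 mod 28), so (14,15,6)→(14,-13,5)
flip: (14,-13,5)→(5,13,14)
translate: b→3 (≡13 mod 10), so (5,13,14)→(5,3,6)
reduced (well bottom): (5,3,6) with a≤c, −a<b≤a
well minimum = a = 5

5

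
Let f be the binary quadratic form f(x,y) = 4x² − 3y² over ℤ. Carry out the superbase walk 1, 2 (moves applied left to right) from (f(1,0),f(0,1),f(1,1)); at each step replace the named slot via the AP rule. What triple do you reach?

start (4,-3,1) = (f(1,0),f(0,1),f(1,1))
replace slot 1: 2·((-3)+1) − 4 = -8 → (-8,-3,1)
replace slot 2: 2·((-8)+1) − (-3) = -11 → (-8,-11,1)

-8,-11,1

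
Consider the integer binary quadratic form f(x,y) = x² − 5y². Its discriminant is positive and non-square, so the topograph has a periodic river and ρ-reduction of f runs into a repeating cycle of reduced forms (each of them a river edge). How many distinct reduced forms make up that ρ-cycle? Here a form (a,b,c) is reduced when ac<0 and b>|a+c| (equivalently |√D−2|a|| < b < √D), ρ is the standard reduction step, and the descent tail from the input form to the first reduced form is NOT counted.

D = 20, ⌊√D⌋ = 4
descent: ρ → (-5,0,1)
descent: ρ → (1,4,-1)  [lands on river]
river: ρ → (-1,4,1)
ρ-cycle length = 2 (tail of 2 descent steps not counted)

2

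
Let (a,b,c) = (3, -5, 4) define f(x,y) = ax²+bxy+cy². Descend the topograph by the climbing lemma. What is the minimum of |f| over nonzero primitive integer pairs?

translate: b→1 (≡-5 mod 6), so (3,-5,4)→(3,1,2)
flip: (3,1,2)→(2,-1,3)
reduced (well bottom): (2,-1,3) with a≤c, −a<b≤a
well minimum = a = 2

2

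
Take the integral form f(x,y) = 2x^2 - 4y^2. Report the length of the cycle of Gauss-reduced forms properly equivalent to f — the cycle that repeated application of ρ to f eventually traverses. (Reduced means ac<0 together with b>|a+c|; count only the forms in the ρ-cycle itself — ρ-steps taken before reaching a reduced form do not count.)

D = 32, ⌊√D⌋ = 5
descent: ρ → (-4,0,2)
descent: ρ → (2,4,-2)  [lands on river]
river: ρ → (-2,4,2)
ρ-cycle length = 2 (tail of 2 descent steps not counted)

2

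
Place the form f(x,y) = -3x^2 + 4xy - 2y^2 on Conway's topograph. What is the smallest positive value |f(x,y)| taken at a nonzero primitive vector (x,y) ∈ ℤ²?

translate: b→2 (≡-4 mod 6), so (3,-4,2)→(3,2,1)
flip: (3,2,1)→(1,-2,3)
translate: b→0 (≡-2 mod 2), so (1,-2,3)→(1,0,2)
reduced (well bottom): (1,0,2) with a≤c, −a<b≤a
well minimum |f| = |-1| = 1 (negative-definite)

1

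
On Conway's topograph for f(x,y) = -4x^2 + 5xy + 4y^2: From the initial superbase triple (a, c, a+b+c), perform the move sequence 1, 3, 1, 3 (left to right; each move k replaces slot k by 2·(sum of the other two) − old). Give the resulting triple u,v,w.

start (-4,4,5) = (f(1,0),f(0,1),f(1,1))
replace slot 1: 2·(4+5) − (-4) = 22 → (22,4,5)
replace slot 3: 2·(22+4) − 5 = 47 → (22,4,47)
replace slot 1: 2·(4+47) − 22 = 80 → (80,4,47)
replace slot 3: 2·(80+4) − 47 = 121 → (80,4,121)

80,4,121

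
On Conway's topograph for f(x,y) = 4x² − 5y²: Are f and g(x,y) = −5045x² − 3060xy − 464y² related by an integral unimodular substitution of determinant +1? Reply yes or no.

D₁ = 80, D₂ = 80
river cycle of f (length 2): (4, 8, -1), (-1, 8, 4)
river cycle of g (length 2): (4, 8, -1), (-1, 8, 4)
cycles coincide ⇒ equivalent

yes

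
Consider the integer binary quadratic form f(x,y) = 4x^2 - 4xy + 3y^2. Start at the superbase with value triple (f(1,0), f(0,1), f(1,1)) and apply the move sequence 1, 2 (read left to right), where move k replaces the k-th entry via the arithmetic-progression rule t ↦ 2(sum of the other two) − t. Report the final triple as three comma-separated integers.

start (4,3,3) = (f(1,0),f(0,1),f(1,1))
replace slot 1: 2·(3+3) − 4 = 8 → (8,3,3)
replace slot 2: 2·(8+3) − 3 = 19 → (8,19,3)

8,19,3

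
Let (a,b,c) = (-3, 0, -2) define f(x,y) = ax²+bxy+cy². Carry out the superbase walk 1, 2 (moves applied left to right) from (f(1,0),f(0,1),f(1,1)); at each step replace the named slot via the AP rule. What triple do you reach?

start (-3,-2,-5) = (f(1,0),f(0,1),f(1,1))
replace slot 1: 2·((-2)+(-5)) − (-3) = -11 → (-11,-2,-5)
replace slot 2: 2·((-11)+(-5)) − (-2) = -30 → (-11,-30,-5)

-11,-30,-5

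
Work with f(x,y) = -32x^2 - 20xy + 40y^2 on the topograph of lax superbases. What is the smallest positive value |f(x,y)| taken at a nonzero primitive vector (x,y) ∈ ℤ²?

descent: ρ → (40,20,-32)  [lands on river]
river: ρ → (-32,44,28)
river: ρ → (28,68,-8)
river: ρ → (-8,60,60)
river: ρ → (60,60,-8)
river: ρ → (-8,68,28)
river: ρ → (28,44,-32)
river: ρ → (-32,20,40)
river: ρ → (40,60,-12)
river: ρ → (-12,60,40)
closes: descent 1, river 10
min |a| on river = 8

8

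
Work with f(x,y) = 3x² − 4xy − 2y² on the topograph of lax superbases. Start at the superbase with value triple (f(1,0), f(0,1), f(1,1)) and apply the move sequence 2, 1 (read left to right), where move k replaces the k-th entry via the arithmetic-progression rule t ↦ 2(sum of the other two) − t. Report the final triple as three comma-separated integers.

start (3,-2,-3) = (f(1,0),f(0,1),f(1,1))
replace slot 2: 2·(3+(-3)) − (-2) = 2 → (3,2,-3)
replace slot 1: 2·(2+(-3)) − 3 = -5 → (-5,2,-3)

-5,2,-3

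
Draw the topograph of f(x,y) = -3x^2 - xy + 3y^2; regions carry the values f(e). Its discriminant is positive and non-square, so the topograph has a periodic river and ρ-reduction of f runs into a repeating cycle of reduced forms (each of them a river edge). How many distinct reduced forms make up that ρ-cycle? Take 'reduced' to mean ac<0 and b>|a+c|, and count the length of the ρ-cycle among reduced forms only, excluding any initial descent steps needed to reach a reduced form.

D = 37, ⌊√D⌋ = 6
descent: ρ → (3,1,-3)  [lands on river]
river: ρ → (-3,5,1)
river: ρ → (1,5,-3)
river: ρ → (-3,1,3)
river: ρ → (3,5,-1)
river: ρ → (-1,5,3)
ρ-cycle length = 6 (tail of 1 descent step not counted)

6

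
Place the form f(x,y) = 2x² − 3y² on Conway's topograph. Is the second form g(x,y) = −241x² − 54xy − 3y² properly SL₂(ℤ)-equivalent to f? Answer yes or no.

D₁ = 24, D₂ = 24
river cycle of f (length 2): (2, 4, -1), (-1, 4, 2)
river cycle of g (length 2): (2, 4, -1), (-1, 4, 2)
cycles coincide ⇒ equivalent

yes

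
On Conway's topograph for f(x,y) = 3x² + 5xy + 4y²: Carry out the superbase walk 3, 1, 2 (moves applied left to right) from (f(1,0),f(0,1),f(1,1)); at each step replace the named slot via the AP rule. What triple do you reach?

start (3,4,12) = (f(1,0),f(0,1),f(1,1))
replace slot 3: 2·(3+4) − 12 = 2 → (3,4,2)
replace slot 1: 2·(4+2) − 3 = 9 → (9,4,2)
replace slot 2: 2·(9+2) − 4 = 18 → (9,18,2)

9,18,2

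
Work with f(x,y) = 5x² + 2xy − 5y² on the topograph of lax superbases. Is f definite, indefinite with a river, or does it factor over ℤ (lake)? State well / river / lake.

D = b²−4ac = 2² − 4·5·(-5) = 104
D > 0 non-square ⇒ indefinite ⇒ periodic river

river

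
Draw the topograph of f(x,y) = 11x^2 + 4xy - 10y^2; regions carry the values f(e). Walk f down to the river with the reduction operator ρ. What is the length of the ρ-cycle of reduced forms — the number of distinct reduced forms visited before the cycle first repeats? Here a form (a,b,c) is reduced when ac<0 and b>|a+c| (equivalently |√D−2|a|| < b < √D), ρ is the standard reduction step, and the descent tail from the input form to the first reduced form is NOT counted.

D = 456, ⌊√D⌋ = 21
river: ρ → (-10,16,5)
river: ρ → (5,14,-13)
river: ρ → (-13,12,6)
river: ρ → (6,12,-13)
river: ρ → (-13,14,5)
river: ρ → (5,16,-10)
river: ρ → (-10,4,11)
river: ρ → (11,18,-3)
river: ρ → (-3,18,11)
river: ρ → (11,4,-10)
ρ-cycle length = 10 (tail of 0 descent steps not counted)

10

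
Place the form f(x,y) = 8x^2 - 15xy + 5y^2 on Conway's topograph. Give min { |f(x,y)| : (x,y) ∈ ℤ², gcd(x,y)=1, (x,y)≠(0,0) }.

descent: ρ → (5,5,-2)  [lands on river]
river: ρ → (-2,7,2)
river: ρ → (2,5,-5)
river: ρ → (-5,5,2)
river: ρ → (2,7,-2)
river: ρ → (-2,5,5)
closes: descent 1, river 6
min |a| on river = 2

2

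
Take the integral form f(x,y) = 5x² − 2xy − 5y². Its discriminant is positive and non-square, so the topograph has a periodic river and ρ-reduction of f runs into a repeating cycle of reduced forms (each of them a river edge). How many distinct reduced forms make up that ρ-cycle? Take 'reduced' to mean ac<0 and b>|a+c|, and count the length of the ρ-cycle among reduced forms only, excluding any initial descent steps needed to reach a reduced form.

D = 104, ⌊√D⌋ = 10
descent: ρ → (-5,2,5)  [lands on river]
river: ρ → (5,8,-2)
river: ρ → (-2,8,5)
river: ρ → (5,2,-5)
river: ρ → (-5,8,2)
river: ρ → (2,8,-5)
ρ-cycle length = 6 (tail of 1 descent step not counted)

6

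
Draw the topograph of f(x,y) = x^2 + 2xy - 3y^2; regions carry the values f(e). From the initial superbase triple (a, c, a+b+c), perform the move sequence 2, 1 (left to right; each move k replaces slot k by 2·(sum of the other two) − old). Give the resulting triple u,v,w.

start (1,-3,0) = (f(1,0),f(0,1),f(1,1))
replace slot 2: 2·(1+0) − (-3) = 5 → (1,5,0)
replace slot 1: 2·(5+0) − 1 = 9 → (9,5,0)

9,5,0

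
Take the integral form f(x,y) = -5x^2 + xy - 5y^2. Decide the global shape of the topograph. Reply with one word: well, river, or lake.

D = b²−4ac = 1² − 4·(-5)·(-5) = -99
D < 0 ⇒ definite ⇒ every region one sign ⇒ single well

well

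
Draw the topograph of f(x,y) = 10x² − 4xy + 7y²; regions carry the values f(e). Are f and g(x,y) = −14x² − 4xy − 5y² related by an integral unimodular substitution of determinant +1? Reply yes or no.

D₁ = -264, D₂ = -264
f: flip: (10,-4,7)→(7,4,10)
f: reduced (well bottom): (7,4,10) with a≤c, −a<b≤a
g is negative-definite; reduce −g:
−g: flip: (14,4,5)→(5,-4,14)
−g: reduced (well bottom): (5,-4,14) with a≤c, −a<b≤a
flip sign back: reduced form of g is (-5,4,-14)
reduced forms (7, 4, 10) vs (-5, 4, -14) ⇒ inequivalent

no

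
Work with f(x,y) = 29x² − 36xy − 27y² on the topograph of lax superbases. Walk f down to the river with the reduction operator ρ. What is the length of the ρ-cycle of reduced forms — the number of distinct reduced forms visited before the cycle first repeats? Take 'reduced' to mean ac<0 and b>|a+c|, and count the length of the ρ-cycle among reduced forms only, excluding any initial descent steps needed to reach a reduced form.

D = 4428, ⌊√D⌋ = 66
descent: ρ → (-27,36,29)  [lands on river]
river: ρ → (29,22,-34)
river: ρ → (-34,46,17)
river: ρ → (17,56,-19)
river: ρ → (-19,58,14)
river: ρ → (14,54,-27)
river: ρ → (-27,54,14)
river: ρ → (14,58,-19)
river: ρ → (-19,56,17)
river: ρ → (17,46,-34)
river: ρ → (-34,22,29)
river: ρ → (29,36,-27)
river: ρ → (-27,18,38)
river: ρ → (38,58,-7)
river: ρ → (-7,54,54)
river: ρ → (54,54,-7)
river: ρ → (-7,58,38)
river: ρ → (38,18,-27)
ρ-cycle length = 18 (tail of 1 descent step not counted)

18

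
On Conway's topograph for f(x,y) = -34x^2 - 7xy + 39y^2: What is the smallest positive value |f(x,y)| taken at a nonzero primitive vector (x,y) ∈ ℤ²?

descent: ρ → (39,7,-34)  [lands on river]
river: ρ → (-34,61,12)
river: ρ → (12,59,-39)
river: ρ → (-39,19,32)
river: ρ → (32,45,-26)
river: ρ → (-26,59,18)
river: ρ → (18,49,-41)
river: ρ → (-41,33,26)
river: ρ → (26,71,-3)
river: ρ → (-3,73,2)
river: ρ → (2,71,-39)
river: ρ → (-39,7,34)
river: ρ → (34,61,-12)
river: ρ → (-12,59,39)
river: ρ → (39,19,-32)
river: ρ → (-32,45,26)
river: ρ → (26,59,-18)
river: ρ → (-18,49,41)
river: ρ → (41,33,-26)
river: ρ → (-26,71,3)
river: ρ → (3,73,-2)
river: ρ → (-2,71,39)
closes: descent 1, river 22
min |a| on river = 2

2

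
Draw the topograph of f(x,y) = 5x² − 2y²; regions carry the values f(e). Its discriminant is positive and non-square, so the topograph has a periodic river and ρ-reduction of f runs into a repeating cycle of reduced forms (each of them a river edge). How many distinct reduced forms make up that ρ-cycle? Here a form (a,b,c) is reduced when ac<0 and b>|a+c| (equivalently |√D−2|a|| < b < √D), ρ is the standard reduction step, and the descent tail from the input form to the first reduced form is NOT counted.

D = 40, ⌊√D⌋ = 6
descent: ρ → (-2,4,3)  [lands on river]
river: ρ → (3,2,-3)
river: ρ → (-3,4,2)
river: ρ → (2,4,-3)
river: ρ → (-3,2,3)
river: ρ → (3,4,-2)
ρ-cycle length = 6 (tail of 1 descent step not counted)

6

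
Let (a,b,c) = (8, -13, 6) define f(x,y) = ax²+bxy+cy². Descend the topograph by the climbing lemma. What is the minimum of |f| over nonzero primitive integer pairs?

translate: b→3 (≡-13 mod 16), so (8,-13,6)→(8,3,1)
flip: (8,3,1)→(1,-3,8)
translate: b→1 (≡-3 mod 2), so (1,-3,8)→(1,1,6)
reduced (well bottom): (1,1,6) with a≤c, −a<b≤a
well minimum = a = 1

1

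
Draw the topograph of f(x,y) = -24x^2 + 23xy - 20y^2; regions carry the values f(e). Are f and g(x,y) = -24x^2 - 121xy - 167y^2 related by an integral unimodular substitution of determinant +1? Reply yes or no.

D₁ = -1391, D₂ = -1391
f is negative-definite; reduce −f:
−f: flip: (24,-23,20)→(20,23,24)
−f: translate: b→-17 (≡23 mod 40), so (20,23,24)→(20,-17,21)
−f: reduced (well bottom): (20,-17,21) with a≤c, −a<b≤a
flip sign back: reduced form of f is (-20,17,-21)
g is negative-definite; reduce −g:
−g: translate: b→-23 (≡121 mod 48), so (24,121,167)→(24,-23,20)
−g: flip: (24,-23,20)→(20,23,24)
−g: translate: b→-17 (≡23 mod 40), so (20,23,24)→(20,-17,21)
−g: reduced (well bottom): (20,-17,21) with a≤c, −a<b≤a
flip sign back: reduced form of g is (-20,17,-21)
reduced forms (-20, 17, -21) vs (-20, 17, -21) ⇒ equivalent

yes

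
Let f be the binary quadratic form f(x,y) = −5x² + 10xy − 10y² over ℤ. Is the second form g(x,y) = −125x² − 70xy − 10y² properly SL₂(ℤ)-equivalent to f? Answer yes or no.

D₁ = -100, D₂ = -100
f is negative-definite; reduce −f:
−f: translate: b→0 (≡-10 mod 10), so (5,-10,10)→(5,0,5)
−f: reduced (well bottom): (5,0,5) with a≤c, −a<b≤a
flip sign back: reduced form of f is (-5,0,-5)
g is negative-definite; reduce −g:
−g: flip: (125,70,10)→(10,-70,125)
−g: translate: b→10 (≡-70 mod 20), so (10,-70,125)→(10,10,5)
−g: flip: (10,10,5)→(5,-10,10)
−g: translate: b→0 (≡-10 mod 10), so (5,-10,10)→(5,0,5)
−g: reduced (well bottom): (5,0,5) with a≤c, −a<b≤a
flip sign back: reduced form of g is (-5,0,-5)
reduced forms (-5, 0, -5) vs (-5, 0, -5) ⇒ equivalent

yes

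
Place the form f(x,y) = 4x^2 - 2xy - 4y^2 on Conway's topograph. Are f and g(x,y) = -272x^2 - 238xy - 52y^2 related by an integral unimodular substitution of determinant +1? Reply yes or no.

D₁ = 68, D₂ = 68
river cycle of f (length 6): (-4, 2, 4), (4, 6, -2), (-2, 6, 4), (4, 2, -4), (-4, 6, 2), (2, 6, -4)
river cycle of g (length 6): (-4, 2, 4), (4, 6, -2), (-2, 6, 4), (4, 2, -4), (-4, 6, 2), (2, 6, -4)
cycles coincide ⇒ equivalent

yes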